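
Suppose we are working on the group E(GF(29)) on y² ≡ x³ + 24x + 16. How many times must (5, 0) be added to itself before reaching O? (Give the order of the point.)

2P: (5, 0) + (5, 0): same x and y₁ ≡ -y₂, so the sum is O.
2P = O, so the order is 2.

2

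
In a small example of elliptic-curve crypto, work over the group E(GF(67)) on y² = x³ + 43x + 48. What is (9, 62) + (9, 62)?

tangent at (9, 62): λ = (3·9² + 43)/(2·62) ≡ 18/57. 57⁻¹ ≡ 20 (mod 67), so λ ≡ 18·20 ≡ 25.
  x = λ² - 9 - 9 = 625 - 18 ≡ 4; y = λ·(9 - 4) - 62 ≡ 63. → (4, 63)

(4, 63)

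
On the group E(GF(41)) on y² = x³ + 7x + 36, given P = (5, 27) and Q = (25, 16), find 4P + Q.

(3, 24)

First 4P:
Double-and-add on 4 = (100)₂. Start with P = (5, 27) for the leading 1-bit.
double: tangent at (5, 27): λ = (3·5² + 7)/(2·27) ≡ 0/13. 13⁻¹ ≡ 19 (mod 41), so λ ≡ 0·19 ≡ 0.
  x = λ² - 5 - 5 = 0 - 10 ≡ 31; y = λ·(5 - 31) - 27 ≡ 14. → (31, 14)
double: tangent at (31, 14): λ = (3·31² + 7)/(2·14) ≡ 20/28. 28⁻¹ ≡ 22 (mod 41) since 28·22 = 616 ≡ 1, so λ ≡ 20·22 ≡ 30.
  x = λ² - 31 - 31 = 900 - 62 ≡ 18; y = λ·(31 - 18) - 14 ≡ 7. → (18, 7)
4P = (18, 7).
Finally 4P + Q:
(18, 7) + (25, 16). λ = (16 - 7)/(25 - 18) ≡ 9/7 mod 41. 7⁻¹ ≡ 6 (mod 41) since 7·6 = 42 ≡ 1, so λ ≡ 13.
  x = λ² - 18 - 25 = 169 - 43 ≡ 3; y = λ·(18 - 3) - 7 ≡ 24. → (3, 24)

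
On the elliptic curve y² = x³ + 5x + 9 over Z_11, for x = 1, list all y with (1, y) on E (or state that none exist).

x³ + 5x + 9 = 15 ≡ 4 (mod 11).
Square roots of 4 mod 11: 2 and 9 (since 2² = 4 ≡ 4).

2, 9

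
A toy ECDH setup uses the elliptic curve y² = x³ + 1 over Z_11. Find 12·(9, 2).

Write G = (9, 2).
Repeated addition: build up to 12G.
2G: tangent at (9, 2): λ = (3·9² + 0)/(2·2) ≡ 1/4. 4⁻¹ ≡ 3 (mod 11), so λ ≡ 1·3 ≡ 3.
  x = λ² - 9 - 9 = 9 - 18 ≡ 2; y = λ·(9 - 2) - 2 ≡ 8. → (2, 8)
3G: (2, 8) + (9, 2). λ = (2 - 8)/(9 - 2) ≡ 5/7 mod 11. 7⁻¹ ≡ 8 (mod 11) since 7·8 = 56 ≡ 1, so λ ≡ 7.
  x = λ² - 2 - 9 = 49 - 11 ≡ 5; y = λ·(2 - 5) - 8 ≡ 4. → (5, 4)
4G: (5, 4) + (9, 2). λ = (2 - 4)/(9 - 5) ≡ 9/4 mod 11. 4⁻¹ ≡ 3 (mod 11), so λ ≡ 5.
  x = λ² - 5 - 9 = 25 - 14 ≡ 0; y = λ·(5 - 0) - 4 ≡ 10. → (0, 10)
5G: (0, 10) + (9, 2). λ = (2 - 10)/(9 - 0) ≡ 3/9 mod 11. 9⁻¹ ≡ 5 (mod 11) since 9·5 = 45 ≡ 1, so λ ≡ 4.
  x = λ² - 0 - 9 = 16 - 9 ≡ 7; y = λ·(0 - 7) - 10 ≡ 6. → (7, 6)
6G: (7, 6) + (9, 2). λ = (2 - 6)/(9 - 7) ≡ 7/2 mod 11. 2⁻¹ ≡ 6 (mod 11), so λ ≡ 9.
  x = λ² - 7 - 9 = 81 - 16 ≡ 10; y = λ·(7 - 10) - 6 ≡ 0. → (10, 0)
7G: (10, 0) + (9, 2). λ = (2 - 0)/(9 - 10) ≡ 2/10 mod 11. 10⁻¹ ≡ 10 (mod 11), so λ ≡ 9.
  x = λ² - 10 - 9 = 81 - 19 ≡ 7; y = λ·(10 - 7) - 0 ≡ 5. → (7, 5)
8G: (7, 5) + (9, 2). λ = (2 - 5)/(9 - 7) ≡ 8/2 mod 11. 2⁻¹ ≡ 6 (mod 11) since 2·6 = 12 ≡ 1, so λ ≡ 4.
  x = λ² - 7 - 9 = 16 - 16 ≡ 0; y = λ·(7 - 0) - 5 ≡ 1. → (0, 1)
9G: (0, 1) + (9, 2). λ = (2 - 1)/(9 - 0) ≡ 1/9 mod 11. 9⁻¹ ≡ 5 (mod 11), so λ ≡ 5.
  x = λ² - 0 - 9 = 25 - 9 ≡ 5; y = λ·(0 - 5) - 1 ≡ 7. → (5, 7)
10G: (5, 7) + (9, 2). λ = (2 - 7)/(9 - 5) ≡ 6/4 mod 11. 4⁻¹ ≡ 3 (mod 11) since 4·3 = 12 ≡ 1, so λ ≡ 7.
  x = λ² - 5 - 9 = 49 - 14 ≡ 2; y = λ·(5 - 2) - 7 ≡ 3. → (2, 3)
11G: (2, 3) + (9, 2). λ = (2 - 3)/(9 - 2) ≡ 10/7 mod 11. 7⁻¹ ≡ 8 (mod 11) since 7·8 = 56 ≡ 1, so λ ≡ 3.
  x = λ² - 2 - 9 = 9 - 11 ≡ 9; y = λ·(2 - 9) - 3 ≡ 9. → (9, 9)
12G: (9, 9) + (9, 2): same x and y₁ ≡ -y₂, so the sum is ∞.

O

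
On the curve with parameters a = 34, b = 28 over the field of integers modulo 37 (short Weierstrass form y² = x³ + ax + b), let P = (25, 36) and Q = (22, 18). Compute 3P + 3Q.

First 3P:
Repeated addition: build up to 3P.
2P: tangent at (25, 36): λ = (3·25² + 34)/(2·36) ≡ 22/35. 35⁻¹ ≡ 18 (mod 37) since 35·18 = 630 ≡ 1, so λ ≡ 22·18 ≡ 26.
  x = λ² - 25 - 25 = 676 - 50 ≡ 34; y = λ·(25 - 34) - 36 ≡ 26. → (34, 26)
3P: (34, 26) + (25, 36). λ = (36 - 26)/(25 - 34) ≡ 10/28 mod 37. 28⁻¹ ≡ 4 (mod 37), so λ ≡ 3.
  x = λ² - 34 - 25 = 9 - 59 ≡ 24; y = λ·(34 - 24) - 26 ≡ 4. → (24, 4)
3P = (24, 4).
Next 3Q:
Repeated addition: build up to 3Q.
2Q: tangent at (22, 18): λ = (3·22² + 34)/(2·18) ≡ 6/36. 36⁻¹ ≡ 36 (mod 37), so λ ≡ 6·36 ≡ 31.
  x = λ² - 22 - 22 = 961 - 44 ≡ 29; y = λ·(22 - 29) - 18 ≡ 24. → (29, 24)
3Q: (29, 24) + (22, 18). λ = (18 - 24)/(22 - 29) ≡ 31/30 mod 37. 30⁻¹ ≡ 21 (mod 37) since 30·21 = 630 ≡ 1, so λ ≡ 22.
  x = λ² - 29 - 22 = 484 - 51 ≡ 26; y = λ·(29 - 26) - 24 ≡ 5. → (26, 5)
3Q = (26, 5).
Finally 3P + 3Q:
(24, 4) + (26, 5). λ = (5 - 4)/(26 - 24) ≡ 1/2 mod 37. 2⁻¹ ≡ 19 (mod 37), so λ ≡ 19.
  x = λ² - 24 - 26 = 361 - 50 ≡ 15; y = λ·(24 - 15) - 4 ≡ 19. → (15, 19)

(15, 19)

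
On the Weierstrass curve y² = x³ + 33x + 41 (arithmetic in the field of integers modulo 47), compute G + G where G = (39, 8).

(23, 29)

tangent at (39, 8): λ = (3·39² + 33)/(2·8) ≡ 37/16. 16⁻¹ ≡ 3 (mod 47), so λ ≡ 37·3 ≡ 17.
  x = λ² - 39 - 39 = 289 - 78 ≡ 23; y = λ·(39 - 23) - 8 ≡ 29. → (23, 29)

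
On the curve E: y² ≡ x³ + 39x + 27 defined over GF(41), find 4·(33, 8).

Write Q = (33, 8).
Double-and-add on 4 = (100)₂. Start with Q = (33, 8) for the leading 1-bit.
double: tangent at (33, 8): λ = (3·33² + 39)/(2·8) ≡ 26/16. 16⁻¹ ≡ 18 (mod 41), so λ ≡ 26·18 ≡ 17.
  x = λ² - 33 - 33 = 289 - 66 ≡ 18; y = λ·(33 - 18) - 8 ≡ 1. → (18, 1)
double: tangent at (18, 1): λ = (3·18² + 39)/(2·1) ≡ 27/2. 2⁻¹ ≡ 21 (mod 41), so λ ≡ 27·21 ≡ 34.
  x = λ² - 18 - 18 = 1156 - 36 ≡ 13; y = λ·(18 - 13) - 1 ≡ 5. → (13, 5)

(13, 5)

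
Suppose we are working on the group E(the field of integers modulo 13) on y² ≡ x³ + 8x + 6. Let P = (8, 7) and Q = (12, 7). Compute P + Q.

(8, 7) + (12, 7). λ = (7 - 7)/(12 - 8) ≡ 0/4 mod 13. 4⁻¹ ≡ 10 (mod 13), so λ ≡ 0.
  x = λ² - 8 - 12 = 0 - 20 ≡ 6; y = λ·(8 - 6) - 7 ≡ 6. → (6, 6)

(6, 6)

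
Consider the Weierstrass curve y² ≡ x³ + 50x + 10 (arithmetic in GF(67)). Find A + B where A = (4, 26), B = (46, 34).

(26, 40)

(4, 26) + (46, 34). λ = (34 - 26)/(46 - 4) ≡ 8/42 mod 67. 42⁻¹ ≡ 8 (mod 67), so λ ≡ 64.
  x = λ² - 4 - 46 = 4096 - 50 ≡ 26; y = λ·(4 - 26) - 26 ≡ 40. → (26, 40)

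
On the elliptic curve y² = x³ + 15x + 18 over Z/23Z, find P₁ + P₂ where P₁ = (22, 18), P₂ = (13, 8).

(4, 2)

(22, 18) + (13, 8). λ = (8 - 18)/(13 - 22) ≡ 13/14 mod 23. 14⁻¹ ≡ 5 (mod 23) since 14·5 = 70 ≡ 1, so λ ≡ 19.
  x = λ² - 22 - 13 = 361 - 35 ≡ 4; y = λ·(22 - 4) - 18 ≡ 2. → (4, 2)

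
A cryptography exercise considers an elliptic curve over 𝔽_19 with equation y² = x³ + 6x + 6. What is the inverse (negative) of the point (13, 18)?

(13, 1)

-(13, 18) = (13, -18 mod 19) = (13, 1).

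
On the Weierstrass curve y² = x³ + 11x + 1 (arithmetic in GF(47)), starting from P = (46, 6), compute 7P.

Double-and-add on 7 = (111)₂. Start with P = (46, 6) for the leading 1-bit.
double: tangent at (46, 6): λ = (3·46² + 11)/(2·6) ≡ 14/12. 12⁻¹ ≡ 4 (mod 47) since 12·4 = 48 ≡ 1, so λ ≡ 14·4 ≡ 9.
  x = λ² - 46 - 46 = 81 - 92 ≡ 36; y = λ·(46 - 36) - 6 ≡ 37. → (36, 37)
add P: (36, 37) + (46, 6). λ = (6 - 37)/(46 - 36) ≡ 16/10 mod 47. 10⁻¹ ≡ 33 (mod 47) since 10·33 = 330 ≡ 1, so λ ≡ 11.
  x = λ² - 36 - 46 = 121 - 82 ≡ 39; y = λ·(36 - 39) - 37 ≡ 24. → (39, 24)
double: tangent at (39, 24): λ = (3·39² + 11)/(2·24) ≡ 15/1. 1⁻¹ ≡ 1 (mod 47), so λ ≡ 15·1 ≡ 15.
  x = λ² - 39 - 39 = 225 - 78 ≡ 6; y = λ·(39 - 6) - 24 ≡ 1. → (6, 1)
add P: (6, 1) + (46, 6). λ = (6 - 1)/(46 - 6) ≡ 5/40 mod 47. 40⁻¹ ≡ 20 (mod 47), so λ ≡ 6.
  x = λ² - 6 - 46 = 36 - 52 ≡ 31; y = λ·(6 - 31) - 1 ≡ 37. → (31, 37)

(31, 37)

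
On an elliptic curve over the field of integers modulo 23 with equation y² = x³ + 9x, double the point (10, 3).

(16, 10)

tangent at (10, 3): λ = (3·10² + 9)/(2·3) ≡ 10/6. 6⁻¹ ≡ 4 (mod 23) since 6·4 = 24 ≡ 1, so λ ≡ 10·4 ≡ 17.
  x = λ² - 10 - 10 = 289 - 20 ≡ 16; y = λ·(10 - 16) - 3 ≡ 10. → (16, 10)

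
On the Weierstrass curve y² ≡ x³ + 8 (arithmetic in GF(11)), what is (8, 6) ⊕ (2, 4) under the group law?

(6, 2)

(8, 6) + (2, 4). λ = (4 - 6)/(2 - 8) ≡ 9/5 mod 11. 5⁻¹ ≡ 9 (mod 11), so λ ≡ 4.
  x = λ² - 8 - 2 = 16 - 10 ≡ 6; y = λ·(8 - 6) - 6 ≡ 2. → (6, 2)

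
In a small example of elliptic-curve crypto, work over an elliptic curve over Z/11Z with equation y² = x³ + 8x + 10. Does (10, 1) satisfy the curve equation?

y² = 1² ≡ 1; x³ + 8x + 10 = 1090 ≡ 1 (mod 11). 1 = 1.

yes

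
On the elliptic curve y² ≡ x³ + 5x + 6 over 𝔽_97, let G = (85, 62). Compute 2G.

tangent at (85, 62): λ = (3·85² + 5)/(2·62) ≡ 49/27. 27⁻¹ ≡ 18 (mod 97), so λ ≡ 49·18 ≡ 9.
  x = λ² - 85 - 85 = 81 - 170 ≡ 8; y = λ·(85 - 8) - 62 ≡ 49. → (8, 49)

(8, 49)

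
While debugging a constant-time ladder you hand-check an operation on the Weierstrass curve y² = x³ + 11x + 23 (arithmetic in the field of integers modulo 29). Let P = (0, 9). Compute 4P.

Repeated addition: build up to 4P.
2P: tangent at (0, 9): λ = (3·0² + 11)/(2·9) ≡ 11/18. 18⁻¹ ≡ 21 (mod 29), so λ ≡ 11·21 ≡ 28.
  x = λ² - 0 - 0 = 784 - 0 ≡ 1; y = λ·(0 - 1) - 9 ≡ 21. → (1, 21)
3P: (1, 21) + (0, 9). λ = (9 - 21)/(0 - 1) ≡ 17/28 mod 29. 28⁻¹ ≡ 28 (mod 29), so λ ≡ 12.
  x = λ² - 1 - 0 = 144 - 1 ≡ 27; y = λ·(1 - 27) - 21 ≡ 15. → (27, 15)
4P: (27, 15) + (0, 9). λ = (9 - 15)/(0 - 27) ≡ 23/2 mod 29. 2⁻¹ ≡ 15 (mod 29) since 2·15 = 30 ≡ 1, so λ ≡ 26.
  x = λ² - 27 - 0 = 676 - 27 ≡ 11; y = λ·(27 - 11) - 15 ≡ 24. → (11, 24)

(11, 24)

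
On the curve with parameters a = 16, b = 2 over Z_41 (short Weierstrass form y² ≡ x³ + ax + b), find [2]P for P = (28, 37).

tangent at (28, 37): λ = (3·28² + 16)/(2·37) ≡ 31/33. 33⁻¹ ≡ 5 (mod 41), so λ ≡ 31·5 ≡ 32.
  x = λ² - 28 - 28 = 1024 - 56 ≡ 25; y = λ·(28 - 25) - 37 ≡ 18. → (25, 18)

(25, 18)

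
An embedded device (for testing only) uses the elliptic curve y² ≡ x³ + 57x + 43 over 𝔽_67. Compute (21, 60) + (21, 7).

The two points share x = 21 and their y-coordinates satisfy 60 + 7 ≡ 0 (mod 67), so they are inverses. Their sum is ∞.

O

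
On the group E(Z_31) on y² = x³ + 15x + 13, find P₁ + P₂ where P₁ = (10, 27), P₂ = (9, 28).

(10, 27) + (9, 28). λ = (28 - 27)/(9 - 10) ≡ 1/30 mod 31. 30⁻¹ ≡ 30 (mod 31) since 30·30 = 900 ≡ 1, so λ ≡ 30.
  x = λ² - 10 - 9 = 900 - 19 ≡ 13; y = λ·(10 - 13) - 27 ≡ 7. → (13, 7)

(13, 7)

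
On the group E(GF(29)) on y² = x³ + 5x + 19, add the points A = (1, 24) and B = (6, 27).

(1, 24) + (6, 27). λ = (27 - 24)/(6 - 1) ≡ 3/5 mod 29. 5⁻¹ ≡ 6 (mod 29), so λ ≡ 18.
  x = λ² - 1 - 6 = 324 - 7 ≡ 27; y = λ·(1 - 27) - 24 ≡ 1. → (27, 1)

(27, 1)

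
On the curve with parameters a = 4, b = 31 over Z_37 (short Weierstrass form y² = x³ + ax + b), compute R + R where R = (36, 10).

(32, 21)

tangent at (36, 10): λ = (3·36² + 4)/(2·10) ≡ 7/20. 20⁻¹ ≡ 13 (mod 37) since 20·13 = 260 ≡ 1, so λ ≡ 7·13 ≡ 17.
  x = λ² - 36 - 36 = 289 - 72 ≡ 32; y = λ·(36 - 32) - 10 ≡ 21. → (32, 21)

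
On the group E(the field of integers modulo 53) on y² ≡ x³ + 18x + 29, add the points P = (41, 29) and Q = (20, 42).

(30, 50)

(41, 29) + (20, 42). λ = (42 - 29)/(20 - 41) ≡ 13/32 mod 53. 32⁻¹ ≡ 5 (mod 53), so λ ≡ 12.
  x = λ² - 41 - 20 = 144 - 61 ≡ 30; y = λ·(41 - 30) - 29 ≡ 50. → (30, 50)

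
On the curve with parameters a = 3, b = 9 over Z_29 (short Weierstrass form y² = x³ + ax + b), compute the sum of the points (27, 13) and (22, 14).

(16, 8)

(27, 13) + (22, 14). λ = (14 - 13)/(22 - 27) ≡ 1/24 mod 29. 24⁻¹ ≡ 23 (mod 29), so λ ≡ 23.
  x = λ² - 27 - 22 = 529 - 49 ≡ 16; y = λ·(27 - 16) - 13 ≡ 8. → (16, 8)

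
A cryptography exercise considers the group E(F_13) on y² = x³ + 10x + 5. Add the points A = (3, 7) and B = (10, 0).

(1, 4)

(3, 7) + (10, 0). λ = (0 - 7)/(10 - 3) ≡ 6/7 mod 13. 7⁻¹ ≡ 2 (mod 13), so λ ≡ 12.
  x = λ² - 3 - 10 = 144 - 13 ≡ 1; y = λ·(3 - 1) - 7 ≡ 4. → (1, 4)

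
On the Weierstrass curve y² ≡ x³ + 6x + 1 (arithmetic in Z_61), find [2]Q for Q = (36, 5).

(51, 10)

tangent at (36, 5): λ = (3·36² + 6)/(2·5) ≡ 51/10. 10⁻¹ ≡ 55 (mod 61), so λ ≡ 51·55 ≡ 60.
  x = λ² - 36 - 36 = 3600 - 72 ≡ 51; y = λ·(36 - 51) - 5 ≡ 10. → (51, 10)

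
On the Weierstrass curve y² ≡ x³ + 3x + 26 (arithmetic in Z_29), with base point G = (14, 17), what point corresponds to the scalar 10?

(9, 12)

Double-and-add on 10 = (1010)₂. Start with G = (14, 17) for the leading 1-bit.
double: tangent at (14, 17): λ = (3·14² + 3)/(2·17) ≡ 11/5. 5⁻¹ ≡ 6 (mod 29), so λ ≡ 11·6 ≡ 8.
  x = λ² - 14 - 14 = 64 - 28 ≡ 7; y = λ·(14 - 7) - 17 ≡ 10. → (7, 10)
double: tangent at (7, 10): λ = (3·7² + 3)/(2·10) ≡ 5/20. 20⁻¹ ≡ 16 (mod 29), so λ ≡ 5·16 ≡ 22.
  x = λ² - 7 - 7 = 484 - 14 ≡ 6; y = λ·(7 - 6) - 10 ≡ 12. → (6, 12)
add G: (6, 12) + (14, 17). λ = (17 - 12)/(14 - 6) ≡ 5/8 mod 29. 8⁻¹ ≡ 11 (mod 29), so λ ≡ 26.
  x = λ² - 6 - 14 = 676 - 20 ≡ 18; y = λ·(6 - 18) - 12 ≡ 24. → (18, 24)
double: tangent at (18, 24): λ = (3·18² + 3)/(2·24) ≡ 18/19. 19⁻¹ ≡ 26 (mod 29) since 19·26 = 494 ≡ 1, so λ ≡ 18·26 ≡ 4.
  x = λ² - 18 - 18 = 16 - 36 ≡ 9; y = λ·(18 - 9) - 24 ≡ 12. → (9, 12)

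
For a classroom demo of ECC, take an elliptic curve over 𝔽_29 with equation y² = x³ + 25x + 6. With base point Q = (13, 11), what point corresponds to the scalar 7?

(6, 16)

Double-and-add on 7 = (111)₂. Start with Q = (13, 11) for the leading 1-bit.
double: tangent at (13, 11): λ = (3·13² + 25)/(2·11) ≡ 10/22. 22⁻¹ ≡ 4 (mod 29), so λ ≡ 10·4 ≡ 11.
  x = λ² - 13 - 13 = 121 - 26 ≡ 8; y = λ·(13 - 8) - 11 ≡ 15. → (8, 15)
add Q: (8, 15) + (13, 11). λ = (11 - 15)/(13 - 8) ≡ 25/5 mod 29. 5⁻¹ ≡ 6 (mod 29), so λ ≡ 5.
  x = λ² - 8 - 13 = 25 - 21 ≡ 4; y = λ·(8 - 4) - 15 ≡ 5. → (4, 5)
double: tangent at (4, 5): λ = (3·4² + 25)/(2·5) ≡ 15/10. 10⁻¹ ≡ 3 (mod 29) since 10·3 = 30 ≡ 1, so λ ≡ 15·3 ≡ 16.
  x = λ² - 4 - 4 = 256 - 8 ≡ 16; y = λ·(4 - 16) - 5 ≡ 6. → (16, 6)
add Q: (16, 6) + (13, 11). λ = (11 - 6)/(13 - 16) ≡ 5/26 mod 29. 26⁻¹ ≡ 19 (mod 29) since 26·19 = 494 ≡ 1, so λ ≡ 8.
  x = λ² - 16 - 13 = 64 - 29 ≡ 6; y = λ·(16 - 6) - 6 ≡ 16. → (6, 16)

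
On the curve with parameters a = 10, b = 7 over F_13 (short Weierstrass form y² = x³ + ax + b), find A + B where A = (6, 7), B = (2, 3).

(6, 7) + (2, 3). λ = (3 - 7)/(2 - 6) ≡ 9/9 mod 13. 9⁻¹ ≡ 3 (mod 13), so λ ≡ 1.
  x = λ² - 6 - 2 = 1 - 8 ≡ 6; y = λ·(6 - 6) - 7 ≡ 6. → (6, 6)

(6, 6)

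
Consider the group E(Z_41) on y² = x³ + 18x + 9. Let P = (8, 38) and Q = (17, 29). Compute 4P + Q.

First 4P:
Double-and-add on 4 = (100)₂. Start with P = (8, 38) for the leading 1-bit.
double: tangent at (8, 38): λ = (3·8² + 18)/(2·38) ≡ 5/35. 35⁻¹ ≡ 34 (mod 41) since 35·34 = 1190 ≡ 1, so λ ≡ 5·34 ≡ 6.
  x = λ² - 8 - 8 = 36 - 16 ≡ 20; y = λ·(8 - 20) - 38 ≡ 13. → (20, 13)
double: tangent at (20, 13): λ = (3·20² + 18)/(2·13) ≡ 29/26. 26⁻¹ ≡ 30 (mod 41), so λ ≡ 29·30 ≡ 9.
  x = λ² - 20 - 20 = 81 - 40 ≡ 0; y = λ·(20 - 0) - 13 ≡ 3. → (0, 3)
4P = (0, 3).
Finally 4P + Q:
(0, 3) + (17, 29). λ = (29 - 3)/(17 - 0) ≡ 26/17 mod 41. 17⁻¹ ≡ 29 (mod 41) since 17·29 = 493 ≡ 1, so λ ≡ 16.
  x = λ² - 0 - 17 = 256 - 17 ≡ 34; y = λ·(0 - 34) - 3 ≡ 27. → (34, 27)

(34, 27)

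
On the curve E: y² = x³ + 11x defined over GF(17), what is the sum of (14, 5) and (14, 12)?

The two points share x = 14 and their y-coordinates satisfy 5 + 12 ≡ 0 (mod 17), so they are inverses. Their sum is 𝒪.

O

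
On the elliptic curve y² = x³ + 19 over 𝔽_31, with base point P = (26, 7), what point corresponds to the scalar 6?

(26, 24)

Repeated addition: build up to 6P.
2P: tangent at (26, 7): λ = (3·26² + 0)/(2·7) ≡ 13/14. 14⁻¹ ≡ 20 (mod 31) since 14·20 = 280 ≡ 1, so λ ≡ 13·20 ≡ 12.
  x = λ² - 26 - 26 = 144 - 52 ≡ 30; y = λ·(26 - 30) - 7 ≡ 7. → (30, 7)
3P: (30, 7) + (26, 7). λ = (7 - 7)/(26 - 30) ≡ 0/27 mod 31. 27⁻¹ ≡ 23 (mod 31), so λ ≡ 0.
  x = λ² - 30 - 26 = 0 - 56 ≡ 6; y = λ·(30 - 6) - 7 ≡ 24. → (6, 24)
4P: (6, 24) + (26, 7). λ = (7 - 24)/(26 - 6) ≡ 14/20 mod 31. 20⁻¹ ≡ 14 (mod 31), so λ ≡ 10.
  x = λ² - 6 - 26 = 100 - 32 ≡ 6; y = λ·(6 - 6) - 24 ≡ 7. → (6, 7)
5P: (6, 7) + (26, 7). λ = (7 - 7)/(26 - 6) ≡ 0/20 mod 31. 20⁻¹ ≡ 14 (mod 31), so λ ≡ 0.
  x = λ² - 6 - 26 = 0 - 32 ≡ 30; y = λ·(6 - 30) - 7 ≡ 24. → (30, 24)
6P: (30, 24) + (26, 7). λ = (7 - 24)/(26 - 30) ≡ 14/27 mod 31. 27⁻¹ ≡ 23 (mod 31) since 27·23 = 621 ≡ 1, so λ ≡ 12.
  x = λ² - 30 - 26 = 144 - 56 ≡ 26; y = λ·(30 - 26) - 24 ≡ 24. → (26, 24)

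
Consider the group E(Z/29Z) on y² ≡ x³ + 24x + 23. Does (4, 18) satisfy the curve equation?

y² = 18² ≡ 5; x³ + 24x + 23 = 183 ≡ 9 (mod 29). 5 ≠ 9.

no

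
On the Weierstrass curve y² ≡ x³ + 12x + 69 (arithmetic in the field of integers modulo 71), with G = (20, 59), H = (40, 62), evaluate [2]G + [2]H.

First 2G:
Repeated addition: build up to 2G.
2G: tangent at (20, 59): λ = (3·20² + 12)/(2·59) ≡ 5/47. 47⁻¹ ≡ 68 (mod 71) since 47·68 = 3196 ≡ 1, so λ ≡ 5·68 ≡ 56.
  x = λ² - 20 - 20 = 3136 - 40 ≡ 43; y = λ·(20 - 43) - 59 ≡ 2. → (43, 2)
2G = (43, 2).
Next 2H:
Repeated addition: build up to 2H.
2H: tangent at (40, 62): λ = (3·40² + 12)/(2·62) ≡ 55/53. 53⁻¹ ≡ 67 (mod 71), so λ ≡ 55·67 ≡ 64.
  x = λ² - 40 - 40 = 4096 - 80 ≡ 40; y = λ·(40 - 40) - 62 ≡ 9. → (40, 9)
2H = (40, 9).
Finally 2G + 2H:
(43, 2) + (40, 9). λ = (9 - 2)/(40 - 43) ≡ 7/68 mod 71. 68⁻¹ ≡ 47 (mod 71), so λ ≡ 45.
  x = λ² - 43 - 40 = 2025 - 83 ≡ 25; y = λ·(43 - 25) - 2 ≡ 27. → (25, 27)

(25, 27)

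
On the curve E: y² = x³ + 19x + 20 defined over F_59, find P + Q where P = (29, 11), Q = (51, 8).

(29, 11) + (51, 8). λ = (8 - 11)/(51 - 29) ≡ 56/22 mod 59. 22⁻¹ ≡ 51 (mod 59), so λ ≡ 24.
  x = λ² - 29 - 51 = 576 - 80 ≡ 24; y = λ·(29 - 24) - 11 ≡ 50. → (24, 50)

(24, 50)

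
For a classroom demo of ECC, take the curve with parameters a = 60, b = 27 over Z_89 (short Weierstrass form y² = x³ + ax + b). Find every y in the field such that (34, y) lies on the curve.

x³ + 60x + 27 = 41371 ≡ 75 (mod 89).
75 is a non-residue mod 89; no y exists.

none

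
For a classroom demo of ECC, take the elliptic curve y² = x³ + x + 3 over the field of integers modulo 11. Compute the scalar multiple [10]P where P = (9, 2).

Double-and-add on 10 = (1010)₂. Start with P = (9, 2) for the leading 1-bit.
double: tangent at (9, 2): λ = (3·9² + 1)/(2·2) ≡ 2/4. 4⁻¹ ≡ 3 (mod 11), so λ ≡ 2·3 ≡ 6.
  x = λ² - 9 - 9 = 36 - 18 ≡ 7; y = λ·(9 - 7) - 2 ≡ 10. → (7, 10)
double: tangent at (7, 10): λ = (3·7² + 1)/(2·10) ≡ 5/9. 9⁻¹ ≡ 5 (mod 11) since 9·5 = 45 ≡ 1, so λ ≡ 5·5 ≡ 3.
  x = λ² - 7 - 7 = 9 - 14 ≡ 6; y = λ·(7 - 6) - 10 ≡ 4. → (6, 4)
add P: (6, 4) + (9, 2). λ = (2 - 4)/(9 - 6) ≡ 9/3 mod 11. 3⁻¹ ≡ 4 (mod 11), so λ ≡ 3.
  x = λ² - 6 - 9 = 9 - 15 ≡ 5; y = λ·(6 - 5) - 4 ≡ 10. → (5, 10)
double: tangent at (5, 10): λ = (3·5² + 1)/(2·10) ≡ 10/9. 9⁻¹ ≡ 5 (mod 11), so λ ≡ 10·5 ≡ 6.
  x = λ² - 5 - 5 = 36 - 10 ≡ 4; y = λ·(5 - 4) - 10 ≡ 7. → (4, 7)

(4, 7)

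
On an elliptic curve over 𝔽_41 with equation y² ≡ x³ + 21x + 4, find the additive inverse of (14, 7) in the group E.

-(14, 7) = (14, -7 mod 41) = (14, 34).

(14, 34)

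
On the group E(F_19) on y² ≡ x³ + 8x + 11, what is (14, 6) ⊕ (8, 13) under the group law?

(14, 6) + (8, 13). λ = (13 - 6)/(8 - 14) ≡ 7/13 mod 19. 13⁻¹ ≡ 3 (mod 19) since 13·3 = 39 ≡ 1, so λ ≡ 2.
  x = λ² - 14 - 8 = 4 - 22 ≡ 1; y = λ·(14 - 1) - 6 ≡ 1. → (1, 1)

(1, 1)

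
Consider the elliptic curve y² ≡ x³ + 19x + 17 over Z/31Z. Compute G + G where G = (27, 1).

tangent at (27, 1): λ = (3·27² + 19)/(2·1) ≡ 5/2. 2⁻¹ ≡ 16 (mod 31) since 2·16 = 32 ≡ 1, so λ ≡ 5·16 ≡ 18.
  x = λ² - 27 - 27 = 324 - 54 ≡ 22; y = λ·(27 - 22) - 1 ≡ 27. → (22, 27)

(22, 27)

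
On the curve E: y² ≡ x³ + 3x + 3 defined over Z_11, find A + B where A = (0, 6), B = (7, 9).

(0, 6) + (7, 9). λ = (9 - 6)/(7 - 0) ≡ 3/7 mod 11. 7⁻¹ ≡ 8 (mod 11), so λ ≡ 2.
  x = λ² - 0 - 7 = 4 - 7 ≡ 8; y = λ·(0 - 8) - 6 ≡ 0. → (8, 0)

(8, 0)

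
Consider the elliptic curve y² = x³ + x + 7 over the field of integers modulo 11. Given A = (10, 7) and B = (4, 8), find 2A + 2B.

First 2A:
Repeated addition: build up to 2A.
2A: tangent at (10, 7): λ = (3·10² + 1)/(2·7) ≡ 4/3. 3⁻¹ ≡ 4 (mod 11), so λ ≡ 4·4 ≡ 5.
  x = λ² - 10 - 10 = 25 - 20 ≡ 5; y = λ·(10 - 5) - 7 ≡ 7. → (5, 7)
2A = (5, 7).
Next 2B:
Repeated addition: build up to 2B.
2B: tangent at (4, 8): λ = (3·4² + 1)/(2·8) ≡ 5/5. 5⁻¹ ≡ 9 (mod 11), so λ ≡ 5·9 ≡ 1.
  x = λ² - 4 - 4 = 1 - 8 ≡ 4; y = λ·(4 - 4) - 8 ≡ 3. → (4, 3)
2B = (4, 3).
Finally 2A + 2B:
(5, 7) + (4, 3). λ = (3 - 7)/(4 - 5) ≡ 7/10 mod 11. 10⁻¹ ≡ 10 (mod 11), so λ ≡ 4.
  x = λ² - 5 - 4 = 16 - 9 ≡ 7; y = λ·(5 - 7) - 7 ≡ 7. → (7, 7)

(7, 7)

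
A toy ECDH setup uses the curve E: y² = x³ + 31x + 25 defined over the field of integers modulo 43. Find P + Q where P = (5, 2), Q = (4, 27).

(14, 8)

(5, 2) + (4, 27). λ = (27 - 2)/(4 - 5) ≡ 25/42 mod 43. 42⁻¹ ≡ 42 (mod 43), so λ ≡ 18.
  x = λ² - 5 - 4 = 324 - 9 ≡ 14; y = λ·(5 - 14) - 2 ≡ 8. → (14, 8)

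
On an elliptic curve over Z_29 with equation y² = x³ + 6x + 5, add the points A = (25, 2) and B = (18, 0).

(21, 24)

(25, 2) + (18, 0). λ = (0 - 2)/(18 - 25) ≡ 27/22 mod 29. 22⁻¹ ≡ 4 (mod 29) since 22·4 = 88 ≡ 1, so λ ≡ 21.
  x = λ² - 25 - 18 = 441 - 43 ≡ 21; y = λ·(25 - 21) - 2 ≡ 24. → (21, 24)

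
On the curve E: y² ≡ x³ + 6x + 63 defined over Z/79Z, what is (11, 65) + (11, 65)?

(76, 27)

tangent at (11, 65): λ = (3·11² + 6)/(2·65) ≡ 53/51. 51⁻¹ ≡ 31 (mod 79), so λ ≡ 53·31 ≡ 63.
  x = λ² - 11 - 11 = 3969 - 22 ≡ 76; y = λ·(11 - 76) - 65 ≡ 27. → (76, 27)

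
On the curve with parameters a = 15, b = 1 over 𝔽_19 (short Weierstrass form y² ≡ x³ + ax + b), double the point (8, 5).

(0, 1)

tangent at (8, 5): λ = (3·8² + 15)/(2·5) ≡ 17/10. 10⁻¹ ≡ 2 (mod 19), so λ ≡ 17·2 ≡ 15.
  x = λ² - 8 - 8 = 225 - 16 ≡ 0; y = λ·(8 - 0) - 5 ≡ 1. → (0, 1)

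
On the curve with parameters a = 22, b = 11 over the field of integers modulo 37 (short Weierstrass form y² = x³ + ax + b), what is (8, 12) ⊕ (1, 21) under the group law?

(8, 12) + (1, 21). λ = (21 - 12)/(1 - 8) ≡ 9/30 mod 37. 30⁻¹ ≡ 21 (mod 37), so λ ≡ 4.
  x = λ² - 8 - 1 = 16 - 9 ≡ 7; y = λ·(8 - 7) - 12 ≡ 29. → (7, 29)

(7, 29)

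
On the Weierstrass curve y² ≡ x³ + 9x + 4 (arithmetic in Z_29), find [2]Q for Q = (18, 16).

tangent at (18, 16): λ = (3·18² + 9)/(2·16) ≡ 24/3. 3⁻¹ ≡ 10 (mod 29) since 3·10 = 30 ≡ 1, so λ ≡ 24·10 ≡ 8.
  x = λ² - 18 - 18 = 64 - 36 ≡ 28; y = λ·(18 - 28) - 16 ≡ 20. → (28, 20)

(28, 20)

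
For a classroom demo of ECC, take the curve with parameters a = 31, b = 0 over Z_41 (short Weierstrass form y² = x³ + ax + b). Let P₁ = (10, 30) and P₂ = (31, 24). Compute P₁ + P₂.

(10, 30) + (31, 24). λ = (24 - 30)/(31 - 10) ≡ 35/21 mod 41. 21⁻¹ ≡ 2 (mod 41) since 21·2 = 42 ≡ 1, so λ ≡ 29.
  x = λ² - 10 - 31 = 841 - 41 ≡ 21; y = λ·(10 - 21) - 30 ≡ 20. → (21, 20)

(21, 20)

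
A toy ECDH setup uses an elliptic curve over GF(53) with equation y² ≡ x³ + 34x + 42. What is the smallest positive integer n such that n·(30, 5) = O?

11

2P: tangent at (30, 5): λ = (3·30² + 34)/(2·5) ≡ 31/10. 10⁻¹ ≡ 16 (mod 53), so λ ≡ 31·16 ≡ 19.
  x = λ² - 30 - 30 = 361 - 60 ≡ 36; y = λ·(30 - 36) - 5 ≡ 40. → (36, 40)
3P: (36, 40) + (30, 5). λ = (5 - 40)/(30 - 36) ≡ 18/47 mod 53. 47⁻¹ ≡ 44 (mod 53) since 47·44 = 2068 ≡ 1, so λ ≡ 50.
  x = λ² - 36 - 30 = 2500 - 66 ≡ 49; y = λ·(36 - 49) - 40 ≡ 52. → (49, 52)
4P: (49, 52) + (30, 5). λ = (5 - 52)/(30 - 49) ≡ 6/34 mod 53. 34⁻¹ ≡ 39 (mod 53), so λ ≡ 22.
  x = λ² - 49 - 30 = 484 - 79 ≡ 34; y = λ·(49 - 34) - 52 ≡ 13. → (34, 13)
5P: (34, 13) + (30, 5). λ = (5 - 13)/(30 - 34) ≡ 45/49 mod 53. 49⁻¹ ≡ 13 (mod 53), so λ ≡ 2.
  x = λ² - 34 - 30 = 4 - 64 ≡ 46; y = λ·(34 - 46) - 13 ≡ 16. → (46, 16)
6P: (46, 16) + (30, 5). λ = (5 - 16)/(30 - 46) ≡ 42/37 mod 53. 37⁻¹ ≡ 43 (mod 53) since 37·43 = 1591 ≡ 1, so λ ≡ 4.
  x = λ² - 46 - 30 = 16 - 76 ≡ 46; y = λ·(46 - 46) - 16 ≡ 37. → (46, 37)
7P: (46, 37) + (30, 5). λ = (5 - 37)/(30 - 46) ≡ 21/37 mod 53. 37⁻¹ ≡ 43 (mod 53), so λ ≡ 2.
  x = λ² - 46 - 30 = 4 - 76 ≡ 34; y = λ·(46 - 34) - 37 ≡ 40. → (34, 40)
8P: (34, 40) + (30, 5). λ = (5 - 40)/(30 - 34) ≡ 18/49 mod 53. 49⁻¹ ≡ 13 (mod 53) since 49·13 = 637 ≡ 1, so λ ≡ 22.
  x = λ² - 34 - 30 = 484 - 64 ≡ 49; y = λ·(34 - 49) - 40 ≡ 1. → (49, 1)
9P: (49, 1) + (30, 5). λ = (5 - 1)/(30 - 49) ≡ 4/34 mod 53. 34⁻¹ ≡ 39 (mod 53) since 34·39 = 1326 ≡ 1, so λ ≡ 50.
  x = λ² - 49 - 30 = 2500 - 79 ≡ 36; y = λ·(49 - 36) - 1 ≡ 13. → (36, 13)
10P: (36, 13) + (30, 5). λ = (5 - 13)/(30 - 36) ≡ 45/47 mod 53. 47⁻¹ ≡ 44 (mod 53) since 47·44 = 2068 ≡ 1, so λ ≡ 19.
  x = λ² - 36 - 30 = 361 - 66 ≡ 30; y = λ·(36 - 30) - 13 ≡ 48. → (30, 48)
11P: (30, 48) + (30, 5): same x and y₁ ≡ -y₂, so the sum is O.
11P = O, so the order is 11.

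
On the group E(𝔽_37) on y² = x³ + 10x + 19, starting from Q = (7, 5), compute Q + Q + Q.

Repeated addition: build up to 3Q.
2Q: tangent at (7, 5): λ = (3·7² + 10)/(2·5) ≡ 9/10. 10⁻¹ ≡ 26 (mod 37), so λ ≡ 9·26 ≡ 12.
  x = λ² - 7 - 7 = 144 - 14 ≡ 19; y = λ·(7 - 19) - 5 ≡ 36. → (19, 36)
3Q: (19, 36) + (7, 5). λ = (5 - 36)/(7 - 19) ≡ 6/25 mod 37. 25⁻¹ ≡ 3 (mod 37), so λ ≡ 18.
  x = λ² - 19 - 7 = 324 - 26 ≡ 2; y = λ·(19 - 2) - 36 ≡ 11. → (2, 11)

(2, 11)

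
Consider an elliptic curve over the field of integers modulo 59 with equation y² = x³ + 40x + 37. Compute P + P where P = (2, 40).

(42, 52)

tangent at (2, 40): λ = (3·2² + 40)/(2·40) ≡ 52/21. 21⁻¹ ≡ 45 (mod 59) since 21·45 = 945 ≡ 1, so λ ≡ 52·45 ≡ 39.
  x = λ² - 2 - 2 = 1521 - 4 ≡ 42; y = λ·(2 - 42) - 40 ≡ 52. → (42, 52)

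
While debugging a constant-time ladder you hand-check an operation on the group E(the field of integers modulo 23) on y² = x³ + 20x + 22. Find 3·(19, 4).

(13, 15)

Write P = (19, 4).
Repeated addition: build up to 3P.
2P: tangent at (19, 4): λ = (3·19² + 20)/(2·4) ≡ 22/8. 8⁻¹ ≡ 3 (mod 23), so λ ≡ 22·3 ≡ 20.
  x = λ² - 19 - 19 = 400 - 38 ≡ 17; y = λ·(19 - 17) - 4 ≡ 13. → (17, 13)
3P: (17, 13) + (19, 4). λ = (4 - 13)/(19 - 17) ≡ 14/2 mod 23. 2⁻¹ ≡ 12 (mod 23), so λ ≡ 7.
  x = λ² - 17 - 19 = 49 - 36 ≡ 13; y = λ·(17 - 13) - 13 ≡ 15. → (13, 15)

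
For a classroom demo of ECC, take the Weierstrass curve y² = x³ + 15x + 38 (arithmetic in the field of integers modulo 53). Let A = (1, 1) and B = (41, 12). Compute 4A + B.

(36, 8)

First 4A:
Double-and-add on 4 = (100)₂. Start with A = (1, 1) for the leading 1-bit.
double: tangent at (1, 1): λ = (3·1² + 15)/(2·1) ≡ 18/2. 2⁻¹ ≡ 27 (mod 53), so λ ≡ 18·27 ≡ 9.
  x = λ² - 1 - 1 = 81 - 2 ≡ 26; y = λ·(1 - 26) - 1 ≡ 39. → (26, 39)
double: tangent at (26, 39): λ = (3·26² + 15)/(2·39) ≡ 29/25. 25⁻¹ ≡ 17 (mod 53), so λ ≡ 29·17 ≡ 16.
  x = λ² - 26 - 26 = 256 - 52 ≡ 45; y = λ·(26 - 45) - 39 ≡ 28. → (45, 28)
4A = (45, 28).
Finally 4A + B:
(45, 28) + (41, 12). λ = (12 - 28)/(41 - 45) ≡ 37/49 mod 53. 49⁻¹ ≡ 13 (mod 53) since 49·13 = 637 ≡ 1, so λ ≡ 4.
  x = λ² - 45 - 41 = 16 - 86 ≡ 36; y = λ·(45 - 36) - 28 ≡ 8. → (36, 8)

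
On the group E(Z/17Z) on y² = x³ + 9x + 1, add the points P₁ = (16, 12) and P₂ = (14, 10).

(16, 12) + (14, 10). λ = (10 - 12)/(14 - 16) ≡ 15/15 mod 17. 15⁻¹ ≡ 8 (mod 17) since 15·8 = 120 ≡ 1, so λ ≡ 1.
  x = λ² - 16 - 14 = 1 - 30 ≡ 5; y = λ·(16 - 5) - 12 ≡ 16. → (5, 16)

(5, 16)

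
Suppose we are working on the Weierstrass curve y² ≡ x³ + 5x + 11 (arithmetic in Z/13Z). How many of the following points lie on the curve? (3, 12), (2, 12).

(3, 12): 12² ≡ 1, rhs ≡ 1 → on.
(2, 12): 12² ≡ 1, rhs ≡ 3 → off.

1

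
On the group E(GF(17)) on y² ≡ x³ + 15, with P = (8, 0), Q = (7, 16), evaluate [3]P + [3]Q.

First 3P:
Repeated addition: build up to 3P.
2P: (8, 0) + (8, 0): same x and y₁ ≡ -y₂, so the sum is O.
3P: O + (8, 0) = (8, 0) (identity).
3P = (8, 0).
Next 3Q:
Repeated addition: build up to 3Q.
2Q: tangent at (7, 16): λ = (3·7² + 0)/(2·16) ≡ 11/15. 15⁻¹ ≡ 8 (mod 17), so λ ≡ 11·8 ≡ 3.
  x = λ² - 7 - 7 = 9 - 14 ≡ 12; y = λ·(7 - 12) - 16 ≡ 3. → (12, 3)
3Q: (12, 3) + (7, 16). λ = (16 - 3)/(7 - 12) ≡ 13/12 mod 17. 12⁻¹ ≡ 10 (mod 17), so λ ≡ 11.
  x = λ² - 12 - 7 = 121 - 19 ≡ 0; y = λ·(12 - 0) - 3 ≡ 10. → (0, 10)
3Q = (0, 10).
Finally 3P + 3Q:
(8, 0) + (0, 10). λ = (10 - 0)/(0 - 8) ≡ 10/9 mod 17. 9⁻¹ ≡ 2 (mod 17), so λ ≡ 3.
  x = λ² - 8 - 0 = 9 - 8 ≡ 1; y = λ·(8 - 1) - 0 ≡ 4. → (1, 4)

(1, 4)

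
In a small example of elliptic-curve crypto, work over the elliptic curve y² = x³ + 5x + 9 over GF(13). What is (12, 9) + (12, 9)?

tangent at (12, 9): λ = (3·12² + 5)/(2·9) ≡ 8/5. 5⁻¹ ≡ 8 (mod 13), so λ ≡ 8·8 ≡ 12.
  x = λ² - 12 - 12 = 144 - 24 ≡ 3; y = λ·(12 - 3) - 9 ≡ 8. → (3, 8)

(3, 8)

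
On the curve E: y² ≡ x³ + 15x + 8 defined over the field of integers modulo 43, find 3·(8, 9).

Write P = (8, 9).
Repeated addition: build up to 3P.
2P: tangent at (8, 9): λ = (3·8² + 15)/(2·9) ≡ 35/18. 18⁻¹ ≡ 12 (mod 43) since 18·12 = 216 ≡ 1, so λ ≡ 35·12 ≡ 33.
  x = λ² - 8 - 8 = 1089 - 16 ≡ 41; y = λ·(8 - 41) - 9 ≡ 20. → (41, 20)
3P: (41, 20) + (8, 9). λ = (9 - 20)/(8 - 41) ≡ 32/10 mod 43. 10⁻¹ ≡ 13 (mod 43), so λ ≡ 29.
  x = λ² - 41 - 8 = 841 - 49 ≡ 18; y = λ·(41 - 18) - 20 ≡ 2. → (18, 2)

(18, 2)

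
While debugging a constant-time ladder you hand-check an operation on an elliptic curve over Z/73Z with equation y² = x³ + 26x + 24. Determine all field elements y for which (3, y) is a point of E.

x³ + 26x + 24 = 129 ≡ 56 (mod 73).
56 is a non-residue mod 73; no y exists.

none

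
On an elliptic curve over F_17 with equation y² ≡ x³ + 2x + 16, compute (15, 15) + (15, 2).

O

The two points share x = 15 and their y-coordinates satisfy 15 + 2 ≡ 0 (mod 17), so they are inverses. Their sum is ∞.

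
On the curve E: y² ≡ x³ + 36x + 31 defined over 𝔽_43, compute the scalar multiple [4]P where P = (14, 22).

(34, 28)

Double-and-add on 4 = (100)₂. Start with P = (14, 22) for the leading 1-bit.
double: tangent at (14, 22): λ = (3·14² + 36)/(2·22) ≡ 22/1. 1⁻¹ ≡ 1 (mod 43) since 1·1 = 1 ≡ 1, so λ ≡ 22·1 ≡ 22.
  x = λ² - 14 - 14 = 484 - 28 ≡ 26; y = λ·(14 - 26) - 22 ≡ 15. → (26, 15)
double: tangent at (26, 15): λ = (3·26² + 36)/(2·15) ≡ 0/30. 30⁻¹ ≡ 33 (mod 43), so λ ≡ 0·33 ≡ 0.
  x = λ² - 26 - 26 = 0 - 52 ≡ 34; y = λ·(26 - 34) - 15 ≡ 28. → (34, 28)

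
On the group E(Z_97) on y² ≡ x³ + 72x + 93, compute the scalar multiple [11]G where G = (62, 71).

(62, 26)

Repeated addition: build up to 11G.
2G: tangent at (62, 71): λ = (3·62² + 72)/(2·71) ≡ 61/45. 45⁻¹ ≡ 69 (mod 97), so λ ≡ 61·69 ≡ 38.
  x = λ² - 62 - 62 = 1444 - 124 ≡ 59; y = λ·(62 - 59) - 71 ≡ 43. → (59, 43)
3G: (59, 43) + (62, 71). λ = (71 - 43)/(62 - 59) ≡ 28/3 mod 97. 3⁻¹ ≡ 65 (mod 97), so λ ≡ 74.
  x = λ² - 59 - 62 = 5476 - 121 ≡ 20; y = λ·(59 - 20) - 43 ≡ 30. → (20, 30)
4G: (20, 30) + (62, 71). λ = (71 - 30)/(62 - 20) ≡ 41/42 mod 97. 42⁻¹ ≡ 67 (mod 97) since 42·67 = 2814 ≡ 1, so λ ≡ 31.
  x = λ² - 20 - 62 = 961 - 82 ≡ 6; y = λ·(20 - 6) - 30 ≡ 16. → (6, 16)
5G: (6, 16) + (62, 71). λ = (71 - 16)/(62 - 6) ≡ 55/56 mod 97. 56⁻¹ ≡ 26 (mod 97) since 56·26 = 1456 ≡ 1, so λ ≡ 72.
  x = λ² - 6 - 62 = 5184 - 68 ≡ 72; y = λ·(6 - 72) - 16 ≡ 82. → (72, 82)
6G: (72, 82) + (62, 71). λ = (71 - 82)/(62 - 72) ≡ 86/87 mod 97. 87⁻¹ ≡ 29 (mod 97), so λ ≡ 69.
  x = λ² - 72 - 62 = 4761 - 134 ≡ 68; y = λ·(72 - 68) - 82 ≡ 0. → (68, 0)
7G: (68, 0) + (62, 71). λ = (71 - 0)/(62 - 68) ≡ 71/91 mod 97. 91⁻¹ ≡ 16 (mod 97) since 91·16 = 1456 ≡ 1, so λ ≡ 69.
  x = λ² - 68 - 62 = 4761 - 130 ≡ 72; y = λ·(68 - 72) - 0 ≡ 15. → (72, 15)
8G: (72, 15) + (62, 71). λ = (71 - 15)/(62 - 72) ≡ 56/87 mod 97. 87⁻¹ ≡ 29 (mod 97), so λ ≡ 72.
  x = λ² - 72 - 62 = 5184 - 134 ≡ 6; y = λ·(72 - 6) - 15 ≡ 81. → (6, 81)
9G: (6, 81) + (62, 71). λ = (71 - 81)/(62 - 6) ≡ 87/56 mod 97. 56⁻¹ ≡ 26 (mod 97) since 56·26 = 1456 ≡ 1, so λ ≡ 31.
  x = λ² - 6 - 62 = 961 - 68 ≡ 20; y = λ·(6 - 20) - 81 ≡ 67. → (20, 67)
10G: (20, 67) + (62, 71). λ = (71 - 67)/(62 - 20) ≡ 4/42 mod 97. 42⁻¹ ≡ 67 (mod 97), so λ ≡ 74.
  x = λ² - 20 - 62 = 5476 - 82 ≡ 59; y = λ·(20 - 59) - 67 ≡ 54. → (59, 54)
11G: (59, 54) + (62, 71). λ = (71 - 54)/(62 - 59) ≡ 17/3 mod 97. 3⁻¹ ≡ 65 (mod 97) since 3·65 = 195 ≡ 1, so λ ≡ 38.
  x = λ² - 59 - 62 = 1444 - 121 ≡ 62; y = λ·(59 - 62) - 54 ≡ 26. → (62, 26)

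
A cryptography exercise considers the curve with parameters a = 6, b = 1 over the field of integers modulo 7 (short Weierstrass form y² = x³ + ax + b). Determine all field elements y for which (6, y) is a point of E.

1, 6

x³ + 6x + 1 = 253 ≡ 1 (mod 7).
Square roots of 1 mod 7: 1 and 6 (since 1² = 1 ≡ 1).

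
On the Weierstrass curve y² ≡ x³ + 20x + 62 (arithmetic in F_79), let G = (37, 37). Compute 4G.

Repeated addition: build up to 4G.
2G: tangent at (37, 37): λ = (3·37² + 20)/(2·37) ≡ 19/74. 74⁻¹ ≡ 63 (mod 79) since 74·63 = 4662 ≡ 1, so λ ≡ 19·63 ≡ 12.
  x = λ² - 37 - 37 = 144 - 74 ≡ 70; y = λ·(37 - 70) - 37 ≡ 41. → (70, 41)
3G: (70, 41) + (37, 37). λ = (37 - 41)/(37 - 70) ≡ 75/46 mod 79. 46⁻¹ ≡ 67 (mod 79) since 46·67 = 3082 ≡ 1, so λ ≡ 48.
  x = λ² - 70 - 37 = 2304 - 107 ≡ 64; y = λ·(70 - 64) - 41 ≡ 10. → (64, 10)
4G: (64, 10) + (37, 37). λ = (37 - 10)/(37 - 64) ≡ 27/52 mod 79. 52⁻¹ ≡ 38 (mod 79), so λ ≡ 78.
  x = λ² - 64 - 37 = 6084 - 101 ≡ 58; y = λ·(64 - 58) - 10 ≡ 63. → (58, 63)

(58, 63)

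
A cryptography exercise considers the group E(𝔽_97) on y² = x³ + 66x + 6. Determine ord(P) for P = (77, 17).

11

2P: tangent at (77, 17): λ = (3·77² + 66)/(2·17) ≡ 5/34. 34⁻¹ ≡ 20 (mod 97) since 34·20 = 680 ≡ 1, so λ ≡ 5·20 ≡ 3.
  x = λ² - 77 - 77 = 9 - 154 ≡ 49; y = λ·(77 - 49) - 17 ≡ 67. → (49, 67)
3P: (49, 67) + (77, 17). λ = (17 - 67)/(77 - 49) ≡ 47/28 mod 97. 28⁻¹ ≡ 52 (mod 97) since 28·52 = 1456 ≡ 1, so λ ≡ 19.
  x = λ² - 49 - 77 = 361 - 126 ≡ 41; y = λ·(49 - 41) - 67 ≡ 85. → (41, 85)
4P: (41, 85) + (77, 17). λ = (17 - 85)/(77 - 41) ≡ 29/36 mod 97. 36⁻¹ ≡ 62 (mod 97) since 36·62 = 2232 ≡ 1, so λ ≡ 52.
  x = λ² - 41 - 77 = 2704 - 118 ≡ 64; y = λ·(41 - 64) - 85 ≡ 77. → (64, 77)
5P: (64, 77) + (77, 17). λ = (17 - 77)/(77 - 64) ≡ 37/13 mod 97. 13⁻¹ ≡ 15 (mod 97), so λ ≡ 70.
  x = λ² - 64 - 77 = 4900 - 141 ≡ 6; y = λ·(64 - 6) - 77 ≡ 6. → (6, 6)
6P: (6, 6) + (77, 17). λ = (17 - 6)/(77 - 6) ≡ 11/71 mod 97. 71⁻¹ ≡ 41 (mod 97), so λ ≡ 63.
  x = λ² - 6 - 77 = 3969 - 83 ≡ 6; y = λ·(6 - 6) - 6 ≡ 91. → (6, 91)
7P: (6, 91) + (77, 17). λ = (17 - 91)/(77 - 6) ≡ 23/71 mod 97. 71⁻¹ ≡ 41 (mod 97), so λ ≡ 70.
  x = λ² - 6 - 77 = 4900 - 83 ≡ 64; y = λ·(6 - 64) - 91 ≡ 20. → (64, 20)
8P: (64, 20) + (77, 17). λ = (17 - 20)/(77 - 64) ≡ 94/13 mod 97. 13⁻¹ ≡ 15 (mod 97), so λ ≡ 52.
  x = λ² - 64 - 77 = 2704 - 141 ≡ 41; y = λ·(64 - 41) - 20 ≡ 12. → (41, 12)
9P: (41, 12) + (77, 17). λ = (17 - 12)/(77 - 41) ≡ 5/36 mod 97. 36⁻¹ ≡ 62 (mod 97) since 36·62 = 2232 ≡ 1, so λ ≡ 19.
  x = λ² - 41 - 77 = 361 - 118 ≡ 49; y = λ·(41 - 49) - 12 ≡ 30. → (49, 30)
10P: (49, 30) + (77, 17). λ = (17 - 30)/(77 - 49) ≡ 84/28 mod 97. 28⁻¹ ≡ 52 (mod 97), so λ ≡ 3.
  x = λ² - 49 - 77 = 9 - 126 ≡ 77; y = λ·(49 - 77) - 30 ≡ 80. → (77, 80)
11P: (77, 80) + (77, 17): same x and y₁ ≡ -y₂, so the sum is O.
11P = O, so the order is 11.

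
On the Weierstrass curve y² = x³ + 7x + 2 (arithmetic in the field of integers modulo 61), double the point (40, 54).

(39, 34)

tangent at (40, 54): λ = (3·40² + 7)/(2·54) ≡ 49/47. 47⁻¹ ≡ 13 (mod 61), so λ ≡ 49·13 ≡ 27.
  x = λ² - 40 - 40 = 729 - 80 ≡ 39; y = λ·(40 - 39) - 54 ≡ 34. → (39, 34)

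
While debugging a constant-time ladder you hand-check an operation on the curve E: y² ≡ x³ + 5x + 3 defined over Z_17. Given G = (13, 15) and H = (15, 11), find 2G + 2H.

(1, 3)

First 2G:
Repeated addition: build up to 2G.
2G: tangent at (13, 15): λ = (3·13² + 5)/(2·15) ≡ 2/13. 13⁻¹ ≡ 4 (mod 17), so λ ≡ 2·4 ≡ 8.
  x = λ² - 13 - 13 = 64 - 26 ≡ 4; y = λ·(13 - 4) - 15 ≡ 6. → (4, 6)
2G = (4, 6).
Next 2H:
Repeated addition: build up to 2H.
2H: tangent at (15, 11): λ = (3·15² + 5)/(2·11) ≡ 0/5. 5⁻¹ ≡ 7 (mod 17), so λ ≡ 0·7 ≡ 0.
  x = λ² - 15 - 15 = 0 - 30 ≡ 4; y = λ·(15 - 4) - 11 ≡ 6. → (4, 6)
2H = (4, 6).
Finally 2G + 2H:
tangent at (4, 6): λ = (3·4² + 5)/(2·6) ≡ 2/12. 12⁻¹ ≡ 10 (mod 17), so λ ≡ 2·10 ≡ 3.
  x = λ² - 4 - 4 = 9 - 8 ≡ 1; y = λ·(4 - 1) - 6 ≡ 3. → (1, 3)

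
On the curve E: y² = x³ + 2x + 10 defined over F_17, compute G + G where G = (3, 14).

(15, 10)

tangent at (3, 14): λ = (3·3² + 2)/(2·14) ≡ 12/11. 11⁻¹ ≡ 14 (mod 17), so λ ≡ 12·14 ≡ 15.
  x = λ² - 3 - 3 = 225 - 6 ≡ 15; y = λ·(3 - 15) - 14 ≡ 10. → (15, 10)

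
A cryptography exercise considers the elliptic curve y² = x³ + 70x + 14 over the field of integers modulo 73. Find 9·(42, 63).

(43, 48)

Write Q = (42, 63).
Double-and-add on 9 = (1001)₂. Start with Q = (42, 63) for the leading 1-bit.
double: tangent at (42, 63): λ = (3·42² + 70)/(2·63) ≡ 33/53. 53⁻¹ ≡ 62 (mod 73) since 53·62 = 3286 ≡ 1, so λ ≡ 33·62 ≡ 2.
  x = λ² - 42 - 42 = 4 - 84 ≡ 66; y = λ·(42 - 66) - 63 ≡ 35. → (66, 35)
double: tangent at (66, 35): λ = (3·66² + 70)/(2·35) ≡ 71/70. 70⁻¹ ≡ 24 (mod 73) since 70·24 = 1680 ≡ 1, so λ ≡ 71·24 ≡ 25.
  x = λ² - 66 - 66 = 625 - 132 ≡ 55; y = λ·(66 - 55) - 35 ≡ 21. → (55, 21)
double: tangent at (55, 21): λ = (3·55² + 70)/(2·21) ≡ 20/42. 42⁻¹ ≡ 40 (mod 73), so λ ≡ 20·40 ≡ 70.
  x = λ² - 55 - 55 = 4900 - 110 ≡ 45; y = λ·(55 - 45) - 21 ≡ 22. → (45, 22)
add Q: (45, 22) + (42, 63). λ = (63 - 22)/(42 - 45) ≡ 41/70 mod 73. 70⁻¹ ≡ 24 (mod 73), so λ ≡ 35.
  x = λ² - 45 - 42 = 1225 - 87 ≡ 43; y = λ·(45 - 43) - 22 ≡ 48. → (43, 48)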